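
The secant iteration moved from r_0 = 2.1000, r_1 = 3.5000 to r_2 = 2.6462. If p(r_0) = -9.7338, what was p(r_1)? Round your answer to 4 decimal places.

The secant line through (2.1000, -9.7338) and (3.5000, p(r_1)) crosses zero at r_2 = 2.6462.
So (2.1000, -9.7338), (3.5000, p(r_1)), (2.6462, 0) are collinear:
p(r_1) = -9.7338 · (3.5000 − 2.6462) / (2.1000 − 2.6462) = -9.7338 · (0.853800)/(-0.546200) = 15.215523

15.2155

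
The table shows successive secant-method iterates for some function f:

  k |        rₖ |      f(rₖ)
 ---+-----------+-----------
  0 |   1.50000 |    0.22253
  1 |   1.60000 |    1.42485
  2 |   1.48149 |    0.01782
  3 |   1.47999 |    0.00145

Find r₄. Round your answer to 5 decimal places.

r₄ = 1.47999 − 0.00145·(1.47999 − 1.48149) / (0.00145 − 0.01782)
   = 1.47999 − (-0.0000022)/(-0.0163700) = 1.4798571

1.47986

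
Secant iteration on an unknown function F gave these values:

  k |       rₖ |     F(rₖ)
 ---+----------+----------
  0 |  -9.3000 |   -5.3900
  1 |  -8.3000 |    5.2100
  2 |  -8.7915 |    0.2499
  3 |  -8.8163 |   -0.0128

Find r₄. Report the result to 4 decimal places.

-8.8151

r₄ = -8.8163 − (-0.0128)·(-8.8163 − (-8.7915)) / (-0.0128 − 0.2499)
   = -8.8163 − (0.000317)/(-0.262700) = -8.815092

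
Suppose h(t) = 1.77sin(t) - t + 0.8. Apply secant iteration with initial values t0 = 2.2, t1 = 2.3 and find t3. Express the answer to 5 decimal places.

2.21511

h(2.2) = 0.0310386, h(2.3) = -0.1801018
t2 = 2.3000000 − (-0.1801018)·(2.3000000 − 2.2000000) / (-0.1801018 − 0.0310386) = 2.3000000 − (-0.0180102)/(-0.2111404) = 2.2147005
h(2.2147005) = 0.0008714
t3 = 2.2147005 − 0.0008714·(2.2147005 − 2.3000000) / (0.0008714 − (-0.1801018)) = 2.2147005 − (-0.0000743)/(0.1809732) = 2.2151112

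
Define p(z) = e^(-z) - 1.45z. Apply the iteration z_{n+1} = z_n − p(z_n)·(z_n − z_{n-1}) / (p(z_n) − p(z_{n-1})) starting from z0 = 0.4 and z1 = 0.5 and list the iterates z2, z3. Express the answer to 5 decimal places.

p(0.4) = 0.0903200, p(0.5) = -0.1184693
z2 = 0.5000000 − (-0.1184693)·(0.5000000 − 0.4000000) / (-0.1184693 − 0.0903200) = 0.5000000 − (-0.0118469)/(-0.2087894) = 0.4432589
p(0.4432589) = -0.0007845
z3 = 0.4432589 − (-0.0007845)·(0.4432589 − 0.5000000) / (-0.0007845 − (-0.1184693)) = 0.4432589 − (0.0000445)/(0.1176849) = 0.4428807

0.44326, 0.44288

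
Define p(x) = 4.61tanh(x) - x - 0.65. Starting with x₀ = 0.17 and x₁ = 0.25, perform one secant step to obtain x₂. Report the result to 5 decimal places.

0.18283

p(0.17) = -0.0437634, p(0.25) = 0.2290750
x₂ = 0.2500000 − 0.2290750·(0.2500000 − 0.1700000) / (0.2290750 − (-0.0437634)) = 0.2500000 − (0.0183260)/(0.2728384) = 0.1828320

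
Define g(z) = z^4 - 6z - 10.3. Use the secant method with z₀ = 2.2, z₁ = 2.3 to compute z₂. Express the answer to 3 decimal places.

2.202

g(2.2) = -0.07440, g(2.3) = 3.88410
z₂ = 2.30000 − 3.88410·(2.30000 − 2.20000) / (3.88410 − (-0.07440)) = 2.30000 − (0.38841)/(3.95850) = 2.20188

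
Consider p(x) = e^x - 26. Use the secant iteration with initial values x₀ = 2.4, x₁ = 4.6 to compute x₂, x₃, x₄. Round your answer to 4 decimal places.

p(2.4) = -14.976824, p(4.6) = 73.484316
x₂ = 4.600000 − 73.484316·(4.600000 − 2.400000) / (73.484316 − (-14.976824)) = 4.600000 − (161.665494)/(88.461139) = 2.772469
p(2.772469) = -10.001919
x₃ = 2.772469 − (-10.001919)·(2.772469 − 4.600000) / (-10.001919 − 73.484316) = 2.772469 − (18.278819)/(-83.486235) = 2.991413
p(2.991413) = -6.086201
x₄ = 2.991413 − (-6.086201)·(2.991413 − 2.772469) / (-6.086201 − (-10.001919)) = 2.991413 − (-1.332538)/(3.915718) = 3.331718

2.7725, 2.9914, 3.3317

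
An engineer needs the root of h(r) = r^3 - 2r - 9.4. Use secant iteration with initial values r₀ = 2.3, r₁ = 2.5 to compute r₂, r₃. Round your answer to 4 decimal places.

h(2.3) = -1.833000, h(2.5) = 1.225000
r₂ = 2.500000 − 1.225000·(2.500000 − 2.300000) / (1.225000 − (-1.833000)) = 2.500000 − (0.245000)/(3.058000) = 2.419882
h(2.419882) = -0.069345
r₃ = 2.419882 − (-0.069345)·(2.419882 − 2.500000) / (-0.069345 − 1.225000) = 2.419882 − (0.005556)/(-1.294345) = 2.424175

2.4199, 2.4242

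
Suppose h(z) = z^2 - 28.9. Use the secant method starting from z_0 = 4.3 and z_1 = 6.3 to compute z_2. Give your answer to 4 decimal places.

h(4.3) = -10.410000, h(6.3) = 10.790000
z_2 = 6.300000 − 10.790000·(6.300000 − 4.300000) / (10.790000 − (-10.410000)) = 6.300000 − (21.580000)/(21.200000) = 5.282075

5.2821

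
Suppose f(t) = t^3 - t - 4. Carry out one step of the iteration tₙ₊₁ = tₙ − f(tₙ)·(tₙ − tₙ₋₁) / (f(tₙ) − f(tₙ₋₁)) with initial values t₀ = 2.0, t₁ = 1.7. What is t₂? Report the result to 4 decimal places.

1.7847

f(2.0) = 2.000000, f(1.7) = -0.787000
t₂ = 1.700000 − (-0.787000)·(1.700000 − 2.000000) / (-0.787000 − 2.000000) = 1.700000 − (0.236100)/(-2.787000) = 1.784715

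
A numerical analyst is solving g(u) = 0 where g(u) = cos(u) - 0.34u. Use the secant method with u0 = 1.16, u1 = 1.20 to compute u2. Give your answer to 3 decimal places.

1.164

g(1.16) = 0.00494, g(1.20) = -0.04564
u2 = 1.20000 − (-0.04564)·(1.20000 − 1.16000) / (-0.04564 − 0.00494) = 1.20000 − (-0.00183)/(-0.05058) = 1.16391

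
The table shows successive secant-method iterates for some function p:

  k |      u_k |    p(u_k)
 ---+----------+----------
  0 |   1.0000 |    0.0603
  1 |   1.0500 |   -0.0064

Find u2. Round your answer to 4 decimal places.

1.0452

u2 = 1.0500 − (-0.0064)·(1.0500 − 1.0000) / (-0.0064 − 0.0603)
   = 1.0500 − (-0.000320)/(-0.066700) = 1.045202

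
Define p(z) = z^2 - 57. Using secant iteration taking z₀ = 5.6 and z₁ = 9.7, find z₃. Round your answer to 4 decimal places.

p(5.6) = -25.640000, p(9.7) = 37.090000
z₂ = 9.700000 − 37.090000·(9.700000 − 5.600000) / (37.090000 − (-25.640000)) = 9.700000 − (152.069000)/(62.730000) = 7.275817
p(7.275817) = -4.062487
z₃ = 7.275817 − (-4.062487)·(7.275817 − 9.700000) / (-4.062487 − 37.090000) = 7.275817 − (9.848212)/(-41.152487) = 7.515127

7.5151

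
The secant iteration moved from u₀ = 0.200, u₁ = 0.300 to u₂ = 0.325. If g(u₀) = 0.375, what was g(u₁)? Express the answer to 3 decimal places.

0.075

The secant line through (0.200, 0.375) and (0.300, g(u₁)) crosses zero at u₂ = 0.325.
So (0.200, 0.375), (0.300, g(u₁)), (0.325, 0) are collinear:
g(u₁) = 0.375 · (0.300 − 0.325) / (0.200 − 0.325) = 0.375 · (-0.02500)/(-0.12500) = 0.07500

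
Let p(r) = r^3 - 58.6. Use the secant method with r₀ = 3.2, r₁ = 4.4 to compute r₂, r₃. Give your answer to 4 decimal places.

p(3.2) = -25.832000, p(4.4) = 26.584000
r₂ = 4.400000 − 26.584000·(4.400000 − 3.200000) / (26.584000 − (-25.832000)) = 4.400000 − (31.900800)/(52.416000) = 3.791392
p(3.791392) = -4.100057
r₃ = 3.791392 − (-4.100057)·(3.791392 − 4.400000) / (-4.100057 − 26.584000) = 3.791392 − (2.495328)/(-30.684057) = 3.872715

3.7914, 3.8727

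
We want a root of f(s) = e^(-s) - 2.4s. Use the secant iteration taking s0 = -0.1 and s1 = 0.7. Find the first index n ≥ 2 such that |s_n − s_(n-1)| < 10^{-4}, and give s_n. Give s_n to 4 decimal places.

n = 5, s_n = 0.3066

f(-0.1) = 1.345171, f(0.7) = -1.183415
s2 = 0.700000 − (-1.183415)·(0.800000)/(-2.528586) = 0.325588;  |Δ| = 0.374412
f(0.325588) = -0.059310
s3 = 0.325588 − (-0.059310)·(-0.374412)/(1.124105) = 0.305834;  |Δ| = 0.019755
f(0.305834) = 0.002508
s4 = 0.305834 − 0.002508·(-0.019755)/(0.061818) = 0.306635;  |Δ| = 0.000801
f(0.306635) = -0.000006
s5 = 0.306635 − (-0.000006)·(0.000801)/(-0.002514) = 0.306633;  |Δ| = 0.000002
|s5 − s4| = 0.000002 < 10^{-4}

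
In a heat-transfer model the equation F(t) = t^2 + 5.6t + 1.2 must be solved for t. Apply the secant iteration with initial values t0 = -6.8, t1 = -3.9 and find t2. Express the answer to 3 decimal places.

-4.965

F(-6.8) = 9.36000, F(-3.9) = -5.43000
t2 = -3.90000 − (-5.43000)·(-3.90000 − (-6.80000)) / (-5.43000 − 9.36000) = -3.90000 − (-15.74700)/(-14.79000) = -4.96471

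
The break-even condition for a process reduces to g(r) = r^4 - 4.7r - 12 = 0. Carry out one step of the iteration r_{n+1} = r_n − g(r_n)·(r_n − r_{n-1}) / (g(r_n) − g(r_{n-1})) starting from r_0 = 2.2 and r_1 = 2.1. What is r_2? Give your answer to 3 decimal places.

2.169

g(2.2) = 1.08560, g(2.1) = -2.42190
r_2 = 2.10000 − (-2.42190)·(2.10000 − 2.20000) / (-2.42190 − 1.08560) = 2.10000 − (0.24219)/(-3.50750) = 2.16905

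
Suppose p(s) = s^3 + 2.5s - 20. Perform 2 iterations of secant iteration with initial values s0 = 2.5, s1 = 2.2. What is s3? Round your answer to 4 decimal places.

p(2.5) = 1.875000, p(2.2) = -3.852000
s2 = 2.200000 − (-3.852000)·(2.200000 − 2.500000) / (-3.852000 − 1.875000) = 2.200000 − (1.155600)/(-5.727000) = 2.401781
p(2.401781) = -0.140748
s3 = 2.401781 − (-0.140748)·(2.401781 − 2.200000) / (-0.140748 − (-3.852000)) = 2.401781 − (-0.028400)/(3.711252) = 2.409434

2.4094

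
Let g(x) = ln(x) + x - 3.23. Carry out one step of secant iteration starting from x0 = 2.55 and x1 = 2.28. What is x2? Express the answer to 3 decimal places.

g(2.55) = 0.25609, g(2.28) = -0.12582
x2 = 2.28000 − (-0.12582)·(2.28000 − 2.55000) / (-0.12582 − 0.25609) = 2.28000 − (0.03397)/(-0.38192) = 2.36895

2.369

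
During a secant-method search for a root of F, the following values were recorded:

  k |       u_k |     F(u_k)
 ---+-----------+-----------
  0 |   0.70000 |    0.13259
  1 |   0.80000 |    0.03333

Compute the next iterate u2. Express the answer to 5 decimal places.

0.83358

u2 = 0.80000 − 0.03333·(0.80000 − 0.70000) / (0.03333 − 0.13259)
   = 0.80000 − (0.0033330)/(-0.0992600) = 0.8335785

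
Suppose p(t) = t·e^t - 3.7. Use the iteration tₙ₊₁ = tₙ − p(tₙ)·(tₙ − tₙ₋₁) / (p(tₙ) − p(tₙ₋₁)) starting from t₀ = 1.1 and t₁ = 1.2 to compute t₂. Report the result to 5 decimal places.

1.15819

p(1.1) = -0.3954174, p(1.2) = 0.2841403
t₂ = 1.2000000 − 0.2841403·(1.2000000 − 1.1000000) / (0.2841403 − (-0.3954174)) = 1.2000000 − (0.0284140)/(0.6795577) = 1.1581875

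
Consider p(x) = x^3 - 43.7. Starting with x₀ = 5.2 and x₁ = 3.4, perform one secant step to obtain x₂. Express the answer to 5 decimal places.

3.47811

p(5.2) = 96.9080000, p(3.4) = -4.3960000
x₂ = 3.4000000 − (-4.3960000)·(3.4000000 − 5.2000000) / (-4.3960000 − 96.9080000) = 3.4000000 − (7.9128000)/(-101.3040000) = 3.4781095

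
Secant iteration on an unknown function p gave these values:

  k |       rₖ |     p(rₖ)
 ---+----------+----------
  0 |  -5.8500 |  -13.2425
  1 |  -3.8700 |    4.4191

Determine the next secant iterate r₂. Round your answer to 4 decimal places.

-4.3654

r₂ = -3.8700 − 4.4191·(-3.8700 − (-5.8500)) / (4.4191 − (-13.2425))
   = -3.8700 − (8.749818)/(17.661600) = -4.365415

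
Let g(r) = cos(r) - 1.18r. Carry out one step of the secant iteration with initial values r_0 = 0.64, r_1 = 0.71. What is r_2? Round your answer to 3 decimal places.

0.666

g(0.64) = 0.04690, g(0.71) = -0.07944
r_2 = 0.71000 − (-0.07944)·(0.71000 − 0.64000) / (-0.07944 − 0.04690) = 0.71000 − (-0.00556)/(-0.12633) = 0.66598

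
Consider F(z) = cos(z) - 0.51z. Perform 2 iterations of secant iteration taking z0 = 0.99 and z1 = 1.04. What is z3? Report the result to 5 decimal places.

1.02232

F(0.99) = 0.0437899, F(1.04) = -0.0241797
z2 = 1.0400000 − (-0.0241797)·(1.0400000 − 0.9900000) / (-0.0241797 − 0.0437899) = 1.0400000 − (-0.0012090)/(-0.0679696) = 1.0222128
F(1.0222128) = 0.0001506
z3 = 1.0222128 − 0.0001506·(1.0222128 − 1.0400000) / (0.0001506 − (-0.0241797)) = 1.0222128 − (-0.0000027)/(0.0243303) = 1.0223229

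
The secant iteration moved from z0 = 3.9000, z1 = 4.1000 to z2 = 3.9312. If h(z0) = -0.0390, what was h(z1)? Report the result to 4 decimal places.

The secant line through (3.9000, -0.0390) and (4.1000, h(z1)) crosses zero at z2 = 3.9312.
So (3.9000, -0.0390), (4.1000, h(z1)), (3.9312, 0) are collinear:
h(z1) = -0.0390 · (4.1000 − 3.9312) / (3.9000 − 3.9312) = -0.0390 · (0.168800)/(-0.031200) = 0.211000

0.2110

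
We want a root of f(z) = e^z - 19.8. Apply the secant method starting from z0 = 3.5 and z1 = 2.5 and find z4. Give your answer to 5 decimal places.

2.98366

f(3.5) = 13.3154520, f(2.5) = -7.6175060
z2 = 2.5000000 − (-7.6175060)·(2.5000000 − 3.5000000) / (-7.6175060 − 13.3154520) = 2.5000000 − (7.6175060)/(-20.9329580) = 2.8639001
f(2.8639001) = -2.2702379
z3 = 2.8639001 − (-2.2702379)·(2.8639001 − 2.5000000) / (-2.2702379 − (-7.6175060)) = 2.8639001 − (-0.8261399)/(5.3472681) = 3.0183977
f(3.0183977) = 0.6584845
z4 = 3.0183977 − 0.6584845·(3.0183977 − 2.8639001) / (0.6584845 − (-2.2702379)) = 3.0183977 − (0.1017342)/(2.9287224) = 2.9836610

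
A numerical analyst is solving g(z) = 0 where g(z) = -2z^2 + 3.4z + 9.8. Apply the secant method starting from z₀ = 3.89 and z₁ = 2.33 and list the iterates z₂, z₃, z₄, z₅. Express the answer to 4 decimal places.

g(3.89) = -7.238200, g(2.33) = 6.864200
z₂ = 2.330000 − 6.864200·(2.330000 − 3.890000) / (6.864200 − (-7.238200)) = 2.330000 − (-10.708152)/(14.102400) = 3.089314
g(3.089314) = 1.215944
z₃ = 3.089314 − 1.215944·(3.089314 − 2.330000) / (1.215944 − 6.864200) = 3.089314 − (0.923284)/(-5.648256) = 3.252778
g(3.252778) = -0.301681
z₄ = 3.252778 − (-0.301681)·(3.252778 − 3.089314) / (-0.301681 − 1.215944) = 3.252778 − (-0.049314)/(-1.517625) = 3.220284
g(3.220284) = 0.008511
z₅ = 3.220284 − 0.008511·(3.220284 − 3.252778) / (0.008511 − (-0.301681)) = 3.220284 − (-0.000277)/(0.310192) = 3.221175

3.0893, 3.2528, 3.2203, 3.2212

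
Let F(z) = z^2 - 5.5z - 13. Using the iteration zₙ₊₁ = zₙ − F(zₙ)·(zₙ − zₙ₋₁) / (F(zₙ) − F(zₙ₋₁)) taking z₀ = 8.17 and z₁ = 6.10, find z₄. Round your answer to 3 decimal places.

F(8.17) = 8.81390, F(6.10) = -9.34000
z₂ = 6.10000 − (-9.34000)·(6.10000 − 8.17000) / (-9.34000 − 8.81390) = 6.10000 − (19.33380)/(-18.15390) = 7.16499
F(7.16499) = -1.07033
z₃ = 7.16499 − (-1.07033)·(7.16499 − 6.10000) / (-1.07033 − (-9.34000)) = 7.16499 − (-1.13989)/(8.26967) = 7.30283
F(7.30283) = 0.16580
z₄ = 7.30283 − 0.16580·(7.30283 − 7.16499) / (0.16580 − (-1.07033)) = 7.30283 − (0.02285)/(1.23612) = 7.28435

7.284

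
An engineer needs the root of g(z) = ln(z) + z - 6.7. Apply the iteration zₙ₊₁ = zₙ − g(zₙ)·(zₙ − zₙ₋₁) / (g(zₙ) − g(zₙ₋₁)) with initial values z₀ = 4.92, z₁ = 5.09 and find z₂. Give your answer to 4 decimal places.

5.0756

g(4.92) = -0.186691, g(5.09) = 0.017278
z₂ = 5.090000 − 0.017278·(5.090000 − 4.920000) / (0.017278 − (-0.186691)) = 5.090000 − (0.002937)/(0.203969) = 5.075600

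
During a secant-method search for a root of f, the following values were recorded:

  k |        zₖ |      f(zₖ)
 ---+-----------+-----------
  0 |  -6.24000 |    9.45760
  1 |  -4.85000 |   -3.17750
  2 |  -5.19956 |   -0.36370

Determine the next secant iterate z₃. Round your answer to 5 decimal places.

z₃ = -5.19956 − (-0.36370)·(-5.19956 − (-4.85000)) / (-0.36370 − (-3.17750))
   = -5.19956 − (0.1271350)/(2.8138000) = -5.2447427

-5.24474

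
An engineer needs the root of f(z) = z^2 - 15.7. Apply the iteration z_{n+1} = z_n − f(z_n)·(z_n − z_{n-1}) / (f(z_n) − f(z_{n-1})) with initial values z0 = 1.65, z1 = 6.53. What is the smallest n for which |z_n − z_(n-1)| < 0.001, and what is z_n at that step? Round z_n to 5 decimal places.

n = 6, z_n = 3.96232

f(1.65) = -12.9775000, f(6.53) = 26.9409000
z2 = 6.5300000 − 26.9409000·(4.8800000)/(39.9184000) = 3.2364914;  |Δ| = 3.2935086
f(3.2364914) = -5.2251231
z3 = 3.2364914 − (-5.2251231)·(-3.2935086)/(-32.1660231) = 3.7714966;  |Δ| = 0.5350051
f(3.7714966) = -1.4758135
z4 = 3.7714966 − (-1.4758135)·(0.5350051)/(3.7493096) = 3.9820868;  |Δ| = 0.2105902
f(3.9820868) = 0.1570151
z5 = 3.9820868 − 0.1570151·(0.2105902)/(1.6328286) = 3.9618361;  |Δ| = 0.0202506
f(3.9618361) = -0.0038545
z6 = 3.9618361 − (-0.0038545)·(-0.0202506)/(-0.1608696) = 3.9623213;  |Δ| = 0.0004852
|z6 − z5| = 0.0004852 < 0.001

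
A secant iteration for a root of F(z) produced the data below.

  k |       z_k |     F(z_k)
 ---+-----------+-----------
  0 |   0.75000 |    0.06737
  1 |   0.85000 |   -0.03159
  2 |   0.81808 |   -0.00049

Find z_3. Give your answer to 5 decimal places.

0.81758

z_3 = 0.81808 − (-0.00049)·(0.81808 − 0.85000) / (-0.00049 − (-0.03159))
   = 0.81808 − (0.0000156)/(0.0311000) = 0.8175771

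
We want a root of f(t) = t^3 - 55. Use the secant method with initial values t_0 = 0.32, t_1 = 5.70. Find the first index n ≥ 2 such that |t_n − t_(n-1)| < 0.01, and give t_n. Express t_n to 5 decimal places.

f(0.32) = -54.9672320, f(5.70) = 130.1930000
t_2 = 5.7000000 − 130.1930000·(5.3800000)/(185.1602320) = 1.9171232;  |Δ| = 3.7828768
f(1.9171232) = -47.9538791
t_3 = 1.9171232 − (-47.9538791)·(-3.7828768)/(-178.1468791) = 2.9354044;  |Δ| = 1.0182812
f(2.9354044) = -29.7067970
t_4 = 2.9354044 − (-29.7067970)·(1.0182812)/(18.2470821) = 4.5931967;  |Δ| = 1.6577923
f(4.5931967) = 41.9047665
t_5 = 4.5931967 − 41.9047665·(1.6577923)/(71.6115635) = 3.6231104;  |Δ| = 0.9700863
f(3.6231104) = -7.4396878
t_6 = 3.6231104 − (-7.4396878)·(-0.9700863)/(-49.3444543) = 3.7693708;  |Δ| = 0.1462604
f(3.7693708) = -1.4441916
t_7 = 3.7693708 − (-1.4441916)·(0.1462604)/(5.9954962) = 3.8046019;  |Δ| = 0.0352311
f(3.8046019) = 0.0715958
t_8 = 3.8046019 − 0.0715958·(0.0352311)/(1.5157874) = 3.8029378;  |Δ| = 0.0016641
|t_8 − t_7| = 0.0016641 < 0.01

n = 8, t_n = 3.80294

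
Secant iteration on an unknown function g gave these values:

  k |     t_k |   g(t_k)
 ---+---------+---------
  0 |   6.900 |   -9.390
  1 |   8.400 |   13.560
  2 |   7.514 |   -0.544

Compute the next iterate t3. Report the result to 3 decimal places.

7.548

t3 = 7.514 − (-0.544)·(7.514 − 8.400) / (-0.544 − 13.560)
   = 7.514 − (0.48198)/(-14.10400) = 7.54817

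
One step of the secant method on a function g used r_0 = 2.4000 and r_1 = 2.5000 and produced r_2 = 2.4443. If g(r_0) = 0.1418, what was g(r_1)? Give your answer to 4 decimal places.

-0.1783

The secant line through (2.4000, 0.1418) and (2.5000, g(r_1)) crosses zero at r_2 = 2.4443.
So (2.4000, 0.1418), (2.5000, g(r_1)), (2.4443, 0) are collinear:
g(r_1) = 0.1418 · (2.5000 − 2.4443) / (2.4000 − 2.4443) = 0.1418 · (0.055700)/(-0.044300) = -0.178290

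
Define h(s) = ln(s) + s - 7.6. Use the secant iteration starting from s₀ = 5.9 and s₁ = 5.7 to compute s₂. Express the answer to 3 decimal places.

h(5.9) = 0.07495, h(5.7) = -0.15953
s₂ = 5.70000 − (-0.15953)·(5.70000 − 5.90000) / (-0.15953 − 0.07495) = 5.70000 − (0.03191)/(-0.23449) = 5.83607

5.836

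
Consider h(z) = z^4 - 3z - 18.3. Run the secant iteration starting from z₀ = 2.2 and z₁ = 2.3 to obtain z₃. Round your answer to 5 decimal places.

2.23619

h(2.2) = -1.4744000, h(2.3) = 2.7841000
z₂ = 2.3000000 − 2.7841000·(2.3000000 − 2.2000000) / (2.7841000 − (-1.4744000)) = 2.3000000 − (0.2784100)/(4.2585000) = 2.2346225
h(2.2346225) = -0.0684477
z₃ = 2.2346225 − (-0.0684477)·(2.2346225 − 2.3000000) / (-0.0684477 − 2.7841000) = 2.2346225 − (0.0044749)/(-2.8525477) = 2.2361913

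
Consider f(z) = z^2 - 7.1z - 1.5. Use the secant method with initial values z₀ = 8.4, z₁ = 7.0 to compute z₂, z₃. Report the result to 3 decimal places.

f(8.4) = 9.42000, f(7.0) = -2.20000
z₂ = 7.00000 − (-2.20000)·(7.00000 − 8.40000) / (-2.20000 − 9.42000) = 7.00000 − (3.08000)/(-11.62000) = 7.26506
f(7.26506) = -0.30083
z₃ = 7.26506 − (-0.30083)·(7.26506 − 7.00000) / (-0.30083 − (-2.20000)) = 7.26506 − (-0.07974)/(1.89917) = 7.30705

7.265, 7.307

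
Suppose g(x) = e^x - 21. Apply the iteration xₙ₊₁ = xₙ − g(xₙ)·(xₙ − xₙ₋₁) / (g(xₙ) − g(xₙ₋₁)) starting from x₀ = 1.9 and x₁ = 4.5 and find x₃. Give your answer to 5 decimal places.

g(1.9) = -14.3141056, g(4.5) = 69.0171313
x₂ = 4.5000000 − 69.0171313·(4.5000000 − 1.9000000) / (69.0171313 − (-14.3141056)) = 4.5000000 − (179.4445414)/(83.3312369) = 2.3466113
g(2.3466113) = -10.5499023
x₃ = 2.3466113 − (-10.5499023)·(2.3466113 − 4.5000000) / (-10.5499023 − 69.0171313) = 2.3466113 − (22.7180401)/(-79.5670336) = 2.6321321

2.63213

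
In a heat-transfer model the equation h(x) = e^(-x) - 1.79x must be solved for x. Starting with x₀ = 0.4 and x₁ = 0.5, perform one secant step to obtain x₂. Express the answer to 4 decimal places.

h(0.4) = -0.045680, h(0.5) = -0.288469
x₂ = 0.500000 − (-0.288469)·(0.500000 − 0.400000) / (-0.288469 − (-0.045680)) = 0.500000 − (-0.028847)/(-0.242789) = 0.381185

0.3812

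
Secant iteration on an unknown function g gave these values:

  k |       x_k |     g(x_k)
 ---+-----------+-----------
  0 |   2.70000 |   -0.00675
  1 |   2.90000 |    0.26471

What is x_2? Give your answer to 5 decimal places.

2.70497

x_2 = 2.90000 − 0.26471·(2.90000 − 2.70000) / (0.26471 − (-0.00675))
   = 2.90000 − (0.0529420)/(0.2714600) = 2.7049731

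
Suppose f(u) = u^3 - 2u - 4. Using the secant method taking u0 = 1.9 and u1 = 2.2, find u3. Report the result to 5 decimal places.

1.99873

f(1.9) = -0.9410000, f(2.2) = 2.2480000
u2 = 2.2000000 − 2.2480000·(2.2000000 − 1.9000000) / (2.2480000 − (-0.9410000)) = 2.2000000 − (0.6744000)/(3.1890000) = 1.9885230
f(1.9885230) = -0.1139807
u3 = 1.9885230 − (-0.1139807)·(1.9885230 − 2.2000000) / (-0.1139807 − 2.2480000) = 1.9885230 − (0.0241043)/(-2.3619807) = 1.9987282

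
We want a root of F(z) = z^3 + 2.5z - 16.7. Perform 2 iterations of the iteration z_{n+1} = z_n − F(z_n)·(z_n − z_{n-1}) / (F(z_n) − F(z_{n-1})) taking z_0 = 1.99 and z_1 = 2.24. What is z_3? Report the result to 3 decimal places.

2.232

F(1.99) = -3.84440, F(2.24) = 0.13942
z_2 = 2.24000 − 0.13942·(2.24000 − 1.99000) / (0.13942 − (-3.84440)) = 2.24000 − (0.03486)/(3.98383) = 2.23125
F(2.23125) = -0.01364
z_3 = 2.23125 − (-0.01364)·(2.23125 − 2.24000) / (-0.01364 − 0.13942) = 2.23125 − (0.00012)/(-0.15306) = 2.23203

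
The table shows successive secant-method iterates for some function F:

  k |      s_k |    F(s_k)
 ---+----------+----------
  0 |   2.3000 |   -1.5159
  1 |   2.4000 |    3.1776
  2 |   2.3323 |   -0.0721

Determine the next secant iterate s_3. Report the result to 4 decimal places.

2.3338

s_3 = 2.3323 − (-0.0721)·(2.3323 − 2.4000) / (-0.0721 − 3.1776)
   = 2.3323 − (0.004881)/(-3.249700) = 2.333802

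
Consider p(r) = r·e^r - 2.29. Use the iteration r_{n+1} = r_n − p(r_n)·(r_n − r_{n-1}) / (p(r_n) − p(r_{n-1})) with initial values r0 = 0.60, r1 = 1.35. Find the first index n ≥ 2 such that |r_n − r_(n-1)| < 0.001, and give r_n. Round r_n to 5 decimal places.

p(0.60) = -1.1967287, p(1.35) = 2.9175245
r2 = 1.3500000 − 2.9175245·(0.7500000)/(4.1142532) = 0.8181554;  |Δ| = 0.5318446
p(0.8181554) = -0.4358017
r3 = 0.8181554 − (-0.4358017)·(-0.5318446)/(-3.3533262) = 0.8872745;  |Δ| = 0.0691191
p(0.8872745) = -0.1352525
r4 = 0.8872745 − (-0.1352525)·(0.0691191)/(0.3005492) = 0.9183793;  |Δ| = 0.0311048
p(0.9183793) = 0.0107484
r5 = 0.9183793 − 0.0107484·(0.0311048)/(0.1460009) = 0.9160894;  |Δ| = 0.0022899
p(0.9160894) = -0.0002376
r6 = 0.9160894 − (-0.0002376)·(-0.0022899)/(-0.0109860) = 0.9161389;  |Δ| = 0.0000495
|r6 − r5| = 0.0000495 < 0.001

n = 6, r_n = 0.91614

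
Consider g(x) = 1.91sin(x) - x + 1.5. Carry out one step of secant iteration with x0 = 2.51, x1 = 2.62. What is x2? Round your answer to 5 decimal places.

2.55527

g(2.51) = 0.1177231, g(2.62) = -0.1683203
x2 = 2.6200000 − (-0.1683203)·(2.6200000 − 2.5100000) / (-0.1683203 − 0.1177231) = 2.6200000 − (-0.0185152)/(-0.2860433) = 2.5552712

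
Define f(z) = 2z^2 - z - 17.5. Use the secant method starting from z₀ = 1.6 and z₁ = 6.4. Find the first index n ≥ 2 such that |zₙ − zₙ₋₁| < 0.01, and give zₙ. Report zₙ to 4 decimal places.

n = 6, zₙ = 3.2186

f(1.6) = -13.980000, f(6.4) = 58.020000
z₂ = 6.400000 − 58.020000·(4.800000)/(72.000000) = 2.532000;  |Δ| = 3.868000
f(2.532000) = -7.209952
z₃ = 2.532000 − (-7.209952)·(-3.868000)/(-65.229952) = 2.959535;  |Δ| = 0.427535
f(2.959535) = -2.941839
z₄ = 2.959535 − (-2.941839)·(0.427535)/(4.268113) = 3.254218;  |Δ| = 0.294683
f(3.254218) = 0.425650
z₅ = 3.254218 − 0.425650·(0.294683)/(3.367489) = 3.216970;  |Δ| = 0.037248
f(3.216970) = -0.019178
z₆ = 3.216970 − (-0.019178)·(-0.037248)/(-0.444828) = 3.218576;  |Δ| = 0.001606
|z₆ − z₅| = 0.001606 < 0.01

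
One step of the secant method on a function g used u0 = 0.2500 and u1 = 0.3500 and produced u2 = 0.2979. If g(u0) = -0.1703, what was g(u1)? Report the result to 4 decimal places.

The secant line through (0.2500, -0.1703) and (0.3500, g(u1)) crosses zero at u2 = 0.2979.
So (0.2500, -0.1703), (0.3500, g(u1)), (0.2979, 0) are collinear:
g(u1) = -0.1703 · (0.3500 − 0.2979) / (0.2500 − 0.2979) = -0.1703 · (0.052100)/(-0.047900) = 0.185232

0.1852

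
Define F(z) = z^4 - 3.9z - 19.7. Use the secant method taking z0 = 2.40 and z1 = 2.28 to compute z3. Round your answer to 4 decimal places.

F(2.40) = 4.117600, F(2.28) = -1.568637
z2 = 2.280000 − (-1.568637)·(2.280000 − 2.400000) / (-1.568637 − 4.117600) = 2.280000 − (0.188236)/(-5.686237) = 2.313104
F(2.313104) = -0.093795
z3 = 2.313104 − (-0.093795)·(2.313104 − 2.280000) / (-0.093795 − (-1.568637)) = 2.313104 − (-0.003105)/(1.474843) = 2.315209

2.3152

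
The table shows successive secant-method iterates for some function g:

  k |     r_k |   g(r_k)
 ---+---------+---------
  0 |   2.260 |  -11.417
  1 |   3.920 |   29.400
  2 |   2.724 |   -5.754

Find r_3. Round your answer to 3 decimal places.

r_3 = 2.724 − (-5.754)·(2.724 − 3.920) / (-5.754 − 29.400)
   = 2.724 − (6.88178)/(-35.15400) = 2.91976

2.920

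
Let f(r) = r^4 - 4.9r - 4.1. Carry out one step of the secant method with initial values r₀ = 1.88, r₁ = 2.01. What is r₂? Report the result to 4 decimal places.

f(1.88) = -0.820017, f(2.01) = 2.373408
r₂ = 2.010000 − 2.373408·(2.010000 − 1.880000) / (2.373408 − (-0.820017)) = 2.010000 − (0.308543)/(3.193425) = 1.913382

1.9134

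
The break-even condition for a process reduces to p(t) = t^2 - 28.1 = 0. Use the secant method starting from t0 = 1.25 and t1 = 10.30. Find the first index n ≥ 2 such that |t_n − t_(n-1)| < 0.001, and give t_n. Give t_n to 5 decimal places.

p(1.25) = -26.5375000, p(10.30) = 77.9900000
t2 = 10.3000000 − 77.9900000·(9.0500000)/(104.5275000) = 3.5476190;  |Δ| = 6.7523810
p(3.5476190) = -15.5143991
t3 = 3.5476190 − (-15.5143991)·(-6.7523810)/(-93.5043991) = 4.6679849;  |Δ| = 1.1203658
p(4.6679849) = -6.3099173
t4 = 4.6679849 − (-6.3099173)·(1.1203658)/(9.2044818) = 5.4360255;  |Δ| = 0.7680406
p(5.4360255) = 1.4503728
t5 = 5.4360255 − 1.4503728·(0.7680406)/(7.7602900) = 5.2924812;  |Δ| = 0.1435443
p(5.2924812) = -0.0896429
t6 = 5.2924812 − (-0.0896429)·(-0.1435443)/(-1.5400156) = 5.3008368;  |Δ| = 0.0083556
p(5.3008368) = -0.0011296
t7 = 5.3008368 − (-0.0011296)·(0.0083556)/(0.0885133) = 5.3009434;  |Δ| = 0.0001066
|t7 − t6| = 0.0001066 < 0.001

n = 7, t_n = 5.30094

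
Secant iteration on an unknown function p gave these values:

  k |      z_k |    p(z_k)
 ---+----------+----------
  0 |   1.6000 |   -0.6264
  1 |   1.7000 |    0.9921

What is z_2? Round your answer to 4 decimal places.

z_2 = 1.7000 − 0.9921·(1.7000 − 1.6000) / (0.9921 − (-0.6264))
   = 1.7000 − (0.099210)/(1.618500) = 1.638703

1.6387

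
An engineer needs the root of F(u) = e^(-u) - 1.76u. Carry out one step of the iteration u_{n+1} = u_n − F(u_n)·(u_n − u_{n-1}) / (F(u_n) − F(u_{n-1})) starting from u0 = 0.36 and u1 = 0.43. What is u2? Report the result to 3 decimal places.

0.386

F(0.36) = 0.06408, F(0.43) = -0.10629
u2 = 0.43000 − (-0.10629)·(0.43000 − 0.36000) / (-0.10629 − 0.06408) = 0.43000 − (-0.00744)/(-0.17037) = 0.38633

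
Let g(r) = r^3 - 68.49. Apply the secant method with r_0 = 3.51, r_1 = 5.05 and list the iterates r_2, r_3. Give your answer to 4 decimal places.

3.9645, 4.0654

g(3.51) = -25.246449, g(5.05) = 60.297625
r_2 = 5.050000 − 60.297625·(5.050000 − 3.510000) / (60.297625 − (-25.246449)) = 5.050000 − (92.858342)/(85.544074) = 3.964497
g(3.964497) = -6.179060
r_3 = 3.964497 − (-6.179060)·(3.964497 − 5.050000) / (-6.179060 − 60.297625) = 3.964497 − (6.707387)/(-66.476685) = 4.065395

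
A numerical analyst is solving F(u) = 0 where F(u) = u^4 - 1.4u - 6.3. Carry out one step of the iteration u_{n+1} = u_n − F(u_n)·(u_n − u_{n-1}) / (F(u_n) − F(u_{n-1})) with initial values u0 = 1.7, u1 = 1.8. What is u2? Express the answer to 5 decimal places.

F(1.7) = -0.3279000, F(1.8) = 1.6776000
u2 = 1.8000000 − 1.6776000·(1.8000000 − 1.7000000) / (1.6776000 − (-0.3279000)) = 1.8000000 − (0.1677600)/(2.0055000) = 1.7163500

1.71635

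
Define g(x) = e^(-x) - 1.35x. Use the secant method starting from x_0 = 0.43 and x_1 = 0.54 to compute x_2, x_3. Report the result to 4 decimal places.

0.4656, 0.4652

g(0.43) = 0.070009, g(0.54) = -0.146252
x_2 = 0.540000 − (-0.146252)·(0.540000 − 0.430000) / (-0.146252 − 0.070009) = 0.540000 − (-0.016088)/(-0.216261) = 0.465610
g(0.465610) = -0.000821
x_3 = 0.465610 − (-0.000821)·(0.465610 − 0.540000) / (-0.000821 − (-0.146252)) = 0.465610 − (0.000061)/(0.145431) = 0.465190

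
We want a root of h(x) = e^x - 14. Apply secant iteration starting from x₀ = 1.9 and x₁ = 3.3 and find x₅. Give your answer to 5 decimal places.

2.63873

h(1.9) = -7.3141056, h(3.3) = 13.1126389
x₂ = 3.3000000 − 13.1126389·(3.3000000 − 1.9000000) / (13.1126389 − (-7.3141056)) = 3.3000000 − (18.3576945)/(20.4267445) = 2.4012912
h(2.4012912) = -2.9625810
x₃ = 2.4012912 − (-2.9625810)·(2.4012912 − 3.3000000) / (-2.9625810 − 13.1126389) = 2.4012912 − (2.6624976)/(-16.0752199) = 2.5669187
h(2.5669187) = -0.9743737
x₄ = 2.5669187 − (-0.9743737)·(2.5669187 − 2.4012912) / (-0.9743737 − (-2.9625810)) = 2.5669187 − (-0.1613830)/(1.9882073) = 2.6480888
h(2.6480888) = 0.1270132
x₅ = 2.6480888 − 0.1270132·(2.6480888 − 2.5669187) / (0.1270132 − (-0.9743737)) = 2.6480888 − (0.0103097)/(1.1013869) = 2.6387282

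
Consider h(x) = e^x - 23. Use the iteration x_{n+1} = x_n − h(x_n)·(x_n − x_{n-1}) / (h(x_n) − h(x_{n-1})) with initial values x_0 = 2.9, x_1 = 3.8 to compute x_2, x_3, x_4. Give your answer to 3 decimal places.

h(2.9) = -4.82585, h(3.8) = 21.70118
x_2 = 3.80000 − 21.70118·(3.80000 − 2.90000) / (21.70118 − (-4.82585)) = 3.80000 − (19.53107)/(26.52704) = 3.06373
h(3.06373) = -1.59274
x_3 = 3.06373 − (-1.59274)·(3.06373 − 3.80000) / (-1.59274 − 21.70118) = 3.06373 − (1.17269)/(-23.29393) = 3.11407
h(3.11407) = -0.48745
x_4 = 3.11407 − (-0.48745)·(3.11407 − 3.06373) / (-0.48745 − (-1.59274)) = 3.11407 − (-0.02454)/(1.10530) = 3.13627

3.064, 3.114, 3.136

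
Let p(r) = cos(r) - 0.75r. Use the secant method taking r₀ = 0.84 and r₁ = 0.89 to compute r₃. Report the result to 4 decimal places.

0.8649

p(0.84) = 0.037463, p(0.89) = -0.038088
r₂ = 0.890000 − (-0.038088)·(0.890000 − 0.840000) / (-0.038088 − 0.037463) = 0.890000 − (-0.001904)/(-0.075551) = 0.864793
p(0.864793) = 0.000203
r₃ = 0.864793 − 0.000203·(0.864793 − 0.890000) / (0.000203 − (-0.038088)) = 0.864793 − (-0.000005)/(0.038291) = 0.864927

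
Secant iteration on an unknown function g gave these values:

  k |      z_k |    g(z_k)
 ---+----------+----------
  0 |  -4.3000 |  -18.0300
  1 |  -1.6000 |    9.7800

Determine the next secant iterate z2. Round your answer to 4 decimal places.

z2 = -1.6000 − 9.7800·(-1.6000 − (-4.3000)) / (9.7800 − (-18.0300))
   = -1.6000 − (26.406000)/(27.810000) = -2.549515

-2.5495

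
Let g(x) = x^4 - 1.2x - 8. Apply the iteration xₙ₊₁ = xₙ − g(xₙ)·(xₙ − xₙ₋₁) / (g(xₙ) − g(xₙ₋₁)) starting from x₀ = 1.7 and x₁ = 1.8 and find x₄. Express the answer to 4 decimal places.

g(1.7) = -1.687900, g(1.8) = 0.337600
x₂ = 1.800000 − 0.337600·(1.800000 − 1.700000) / (0.337600 − (-1.687900)) = 1.800000 − (0.033760)/(2.025500) = 1.783333
g(1.783333) = -0.025851
x₃ = 1.783333 − (-0.025851)·(1.783333 − 1.800000) / (-0.025851 − 0.337600) = 1.783333 − (0.000431)/(-0.363451) = 1.784518
g(1.784518) = -0.000353
x₄ = 1.784518 − (-0.000353)·(1.784518 − 1.783333) / (-0.000353 − (-0.025851)) = 1.784518 − (0.000000)/(0.025498) = 1.784534

1.7845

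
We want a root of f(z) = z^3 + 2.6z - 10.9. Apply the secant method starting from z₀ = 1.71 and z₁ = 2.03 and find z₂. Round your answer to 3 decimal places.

1.821

f(1.71) = -1.45379, f(2.03) = 2.74343
z₂ = 2.03000 − 2.74343·(2.03000 − 1.71000) / (2.74343 − (-1.45379)) = 2.03000 − (0.87790)/(4.19722) = 1.82084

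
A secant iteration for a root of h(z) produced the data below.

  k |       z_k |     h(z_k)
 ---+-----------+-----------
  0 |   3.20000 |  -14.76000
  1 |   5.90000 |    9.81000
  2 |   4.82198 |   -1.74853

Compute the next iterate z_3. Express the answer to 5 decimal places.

z_3 = 4.82198 − (-1.74853)·(4.82198 − 5.90000) / (-1.74853 − 9.81000)
   = 4.82198 − (1.8849503)/(-11.5585300) = 4.9850587

4.98506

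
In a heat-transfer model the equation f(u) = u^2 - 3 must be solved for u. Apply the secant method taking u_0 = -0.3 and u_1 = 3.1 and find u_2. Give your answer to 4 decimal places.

0.7393

f(-0.3) = -2.910000, f(3.1) = 6.610000
u_2 = 3.100000 − 6.610000·(3.100000 − (-0.300000)) / (6.610000 − (-2.910000)) = 3.100000 − (22.474000)/(9.520000) = 0.739286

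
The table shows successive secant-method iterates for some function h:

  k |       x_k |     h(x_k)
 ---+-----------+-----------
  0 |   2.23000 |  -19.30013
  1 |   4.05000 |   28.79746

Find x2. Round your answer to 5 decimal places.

x2 = 4.05000 − 28.79746·(4.05000 − 2.23000) / (28.79746 − (-19.30013))
   = 4.05000 − (52.4113772)/(48.0975900) = 2.9603118

2.96031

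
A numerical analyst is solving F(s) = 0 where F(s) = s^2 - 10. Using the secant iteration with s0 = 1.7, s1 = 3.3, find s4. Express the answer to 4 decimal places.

F(1.7) = -7.110000, F(3.3) = 0.890000
s2 = 3.300000 − 0.890000·(3.300000 − 1.700000) / (0.890000 − (-7.110000)) = 3.300000 − (1.424000)/(8.000000) = 3.122000
F(3.122000) = -0.253116
s3 = 3.122000 − (-0.253116)·(3.122000 − 3.300000) / (-0.253116 − 0.890000) = 3.122000 − (0.045055)/(-1.143116) = 3.161414
F(3.161414) = -0.005462
s4 = 3.161414 − (-0.005462)·(3.161414 − 3.122000) / (-0.005462 − (-0.253116)) = 3.161414 − (-0.000215)/(0.247654) = 3.162283

3.1623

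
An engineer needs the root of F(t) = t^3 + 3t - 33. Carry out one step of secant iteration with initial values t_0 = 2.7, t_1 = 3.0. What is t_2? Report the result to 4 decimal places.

2.8905

F(2.7) = -5.217000, F(3.0) = 3.000000
t_2 = 3.000000 − 3.000000·(3.000000 − 2.700000) / (3.000000 − (-5.217000)) = 3.000000 − (0.900000)/(8.217000) = 2.890471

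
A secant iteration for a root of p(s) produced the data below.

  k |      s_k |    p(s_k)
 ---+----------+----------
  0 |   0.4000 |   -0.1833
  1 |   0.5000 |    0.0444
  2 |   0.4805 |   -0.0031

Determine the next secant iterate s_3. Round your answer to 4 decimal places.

0.4818

s_3 = 0.4805 − (-0.0031)·(0.4805 − 0.5000) / (-0.0031 − 0.0444)
   = 0.4805 − (0.000060)/(-0.047500) = 0.481773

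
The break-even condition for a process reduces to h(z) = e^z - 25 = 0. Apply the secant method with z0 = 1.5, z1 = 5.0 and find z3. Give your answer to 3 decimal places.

2.374

h(1.5) = -20.51831, h(5.0) = 123.41316
z2 = 5.00000 − 123.41316·(5.00000 − 1.50000) / (123.41316 − (-20.51831)) = 5.00000 − (431.94606)/(143.93147) = 1.99895
h(1.99895) = -17.61872
z3 = 1.99895 − (-17.61872)·(1.99895 − 5.00000) / (-17.61872 − 123.41316) = 1.99895 − (52.87474)/(-141.03188) = 2.37386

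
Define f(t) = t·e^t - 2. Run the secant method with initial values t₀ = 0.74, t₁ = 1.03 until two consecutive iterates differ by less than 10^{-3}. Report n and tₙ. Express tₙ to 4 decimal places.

n = 5, tₙ = 0.8526

f(0.74) = -0.449008, f(1.03) = 0.885098
t₂ = 1.030000 − 0.885098·(0.290000)/(1.334106) = 0.837603;  |Δ| = 0.192397
f(0.837603) = -0.064451
t₃ = 0.837603 − (-0.064451)·(-0.192397)/(-0.949548) = 0.850662;  |Δ| = 0.013059
f(0.850662) = -0.008435
t₄ = 0.850662 − (-0.008435)·(0.013059)/(0.056016) = 0.852628;  |Δ| = 0.001966
f(0.852628) = 0.000098
t₅ = 0.852628 − 0.000098·(0.001966)/(0.008533) = 0.852605;  |Δ| = 0.000023
|t₅ − t₄| = 0.000023 < 10^{-3}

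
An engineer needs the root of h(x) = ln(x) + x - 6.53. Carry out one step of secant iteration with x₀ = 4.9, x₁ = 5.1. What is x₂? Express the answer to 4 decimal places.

h(4.9) = -0.040765, h(5.1) = 0.199241
x₂ = 5.100000 − 0.199241·(5.100000 − 4.900000) / (0.199241 − (-0.040765)) = 5.100000 − (0.039848)/(0.240005) = 4.933970

4.9340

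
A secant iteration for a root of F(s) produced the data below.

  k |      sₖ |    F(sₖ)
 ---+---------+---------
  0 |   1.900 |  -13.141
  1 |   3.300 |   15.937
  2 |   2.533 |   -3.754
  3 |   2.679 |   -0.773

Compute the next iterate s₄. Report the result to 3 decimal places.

2.717

s₄ = 2.679 − (-0.773)·(2.679 − 2.533) / (-0.773 − (-3.754))
   = 2.679 − (-0.11286)/(2.98100) = 2.71686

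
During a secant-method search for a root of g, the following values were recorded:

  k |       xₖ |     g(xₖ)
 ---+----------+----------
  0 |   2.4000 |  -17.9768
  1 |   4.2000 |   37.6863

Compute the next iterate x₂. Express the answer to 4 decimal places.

x₂ = 4.2000 − 37.6863·(4.2000 − 2.4000) / (37.6863 − (-17.9768))
   = 4.2000 − (67.835340)/(55.663100) = 2.981323

2.9813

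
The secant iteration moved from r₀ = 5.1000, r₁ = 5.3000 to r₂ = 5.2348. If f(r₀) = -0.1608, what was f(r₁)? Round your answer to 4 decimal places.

0.0778

The secant line through (5.1000, -0.1608) and (5.3000, f(r₁)) crosses zero at r₂ = 5.2348.
So (5.1000, -0.1608), (5.3000, f(r₁)), (5.2348, 0) are collinear:
f(r₁) = -0.1608 · (5.3000 − 5.2348) / (5.1000 − 5.2348) = -0.1608 · (0.065200)/(-0.134800) = 0.077776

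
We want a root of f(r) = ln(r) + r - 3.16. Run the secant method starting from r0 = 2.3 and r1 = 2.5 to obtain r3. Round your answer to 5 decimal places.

f(2.3) = -0.0270909, f(2.5) = 0.2562907
r2 = 2.5000000 − 0.2562907·(2.5000000 − 2.3000000) / (0.2562907 − (-0.0270909)) = 2.5000000 − (0.0512581)/(0.2833816) = 2.3191197
f(2.3191197) = 0.0003074
r3 = 2.3191197 − 0.0003074·(2.3191197 − 2.5000000) / (0.0003074 − 0.2562907) = 2.3191197 − (-0.0000556)/(-0.2559833) = 2.3189025

2.31890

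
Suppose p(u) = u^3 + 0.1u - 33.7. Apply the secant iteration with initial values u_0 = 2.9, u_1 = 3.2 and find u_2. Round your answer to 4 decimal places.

3.2218

p(2.9) = -9.021000, p(3.2) = -0.612000
u_2 = 3.200000 − (-0.612000)·(3.200000 − 2.900000) / (-0.612000 − (-9.021000)) = 3.200000 − (-0.183600)/(8.409000) = 3.221834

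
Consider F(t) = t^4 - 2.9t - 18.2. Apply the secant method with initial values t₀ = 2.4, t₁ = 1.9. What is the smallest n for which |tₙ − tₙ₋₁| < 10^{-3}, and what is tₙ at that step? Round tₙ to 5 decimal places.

F(2.4) = 8.0176000, F(1.9) = -10.6779000
t₂ = 1.9000000 − (-10.6779000)·(-0.5000000)/(-18.6955000) = 2.1855741;  |Δ| = 0.2855741
F(2.1855741) = -1.7209770
t₃ = 2.1855741 − (-1.7209770)·(0.2855741)/(8.9569230) = 2.2404441;  |Δ| = 0.0548700
F(2.2404441) = 0.4989924
t₄ = 2.2404441 − 0.4989924·(0.0548700)/(2.2199694) = 2.2281107;  |Δ| = 0.0123334
F(2.2281107) = -0.0154863
t₅ = 2.2281107 − (-0.0154863)·(-0.0123334)/(-0.5144787) = 2.2284819;  |Δ| = 0.0003712
|t₅ − t₄| = 0.0003712 < 10^{-3}

n = 5, tₙ = 2.22848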